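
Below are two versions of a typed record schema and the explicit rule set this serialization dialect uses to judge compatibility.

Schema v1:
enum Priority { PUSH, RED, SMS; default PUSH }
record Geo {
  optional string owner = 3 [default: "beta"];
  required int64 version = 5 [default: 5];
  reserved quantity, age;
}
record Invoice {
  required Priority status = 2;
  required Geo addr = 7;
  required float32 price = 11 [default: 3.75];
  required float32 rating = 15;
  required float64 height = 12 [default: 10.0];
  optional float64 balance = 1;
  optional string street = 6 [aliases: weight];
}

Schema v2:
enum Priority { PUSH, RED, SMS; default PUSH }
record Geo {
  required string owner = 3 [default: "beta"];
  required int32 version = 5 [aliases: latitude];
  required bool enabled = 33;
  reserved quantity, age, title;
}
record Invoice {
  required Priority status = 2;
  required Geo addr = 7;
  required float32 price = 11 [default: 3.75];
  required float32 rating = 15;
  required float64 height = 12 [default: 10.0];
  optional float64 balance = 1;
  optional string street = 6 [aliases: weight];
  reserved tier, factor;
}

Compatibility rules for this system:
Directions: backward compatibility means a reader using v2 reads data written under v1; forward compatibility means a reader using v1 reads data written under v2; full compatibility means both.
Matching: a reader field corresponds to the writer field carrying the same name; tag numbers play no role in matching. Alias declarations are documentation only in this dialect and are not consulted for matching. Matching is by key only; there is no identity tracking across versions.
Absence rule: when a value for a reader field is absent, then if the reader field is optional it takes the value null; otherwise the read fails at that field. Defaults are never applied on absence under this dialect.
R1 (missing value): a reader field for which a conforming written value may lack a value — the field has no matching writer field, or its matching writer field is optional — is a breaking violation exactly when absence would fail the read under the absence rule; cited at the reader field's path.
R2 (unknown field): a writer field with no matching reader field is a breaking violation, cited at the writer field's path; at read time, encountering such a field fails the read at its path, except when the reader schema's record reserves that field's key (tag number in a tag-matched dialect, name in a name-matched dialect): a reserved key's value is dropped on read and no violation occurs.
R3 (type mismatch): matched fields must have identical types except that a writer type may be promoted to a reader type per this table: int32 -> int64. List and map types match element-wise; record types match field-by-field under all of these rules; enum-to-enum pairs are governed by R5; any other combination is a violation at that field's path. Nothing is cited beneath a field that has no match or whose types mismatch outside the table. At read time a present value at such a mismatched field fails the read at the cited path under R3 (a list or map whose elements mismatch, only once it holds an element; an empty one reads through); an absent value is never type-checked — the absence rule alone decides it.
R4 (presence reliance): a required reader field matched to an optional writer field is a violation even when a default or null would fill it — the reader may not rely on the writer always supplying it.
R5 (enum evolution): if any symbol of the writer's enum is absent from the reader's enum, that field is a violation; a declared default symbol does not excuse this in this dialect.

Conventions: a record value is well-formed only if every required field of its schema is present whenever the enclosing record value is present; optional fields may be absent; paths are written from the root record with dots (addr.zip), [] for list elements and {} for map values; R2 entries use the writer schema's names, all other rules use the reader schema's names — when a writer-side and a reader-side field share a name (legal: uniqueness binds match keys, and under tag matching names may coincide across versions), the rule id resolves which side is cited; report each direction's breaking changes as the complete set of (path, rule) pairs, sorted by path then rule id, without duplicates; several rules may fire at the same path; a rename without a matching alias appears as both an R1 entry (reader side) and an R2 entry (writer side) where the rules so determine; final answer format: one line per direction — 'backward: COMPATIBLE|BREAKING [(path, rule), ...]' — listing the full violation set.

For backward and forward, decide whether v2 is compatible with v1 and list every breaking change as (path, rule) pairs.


backward: BREAKING [(addr.enabled, R1), (addr.owner, R1), (addr.owner, R4), (addr.version, R3)]; forward: BREAKING [(addr.enabled, R2)]

arrows below run writer -> reader for Invoice
checking backward for Invoice: reader v2 against writer v1:
  writer required, Priority -> Priority: reader status maps from writer status
  writer required, Geo -> Geo: reader addr maps from writer addr
  writer required, float32 -> float32: reader price maps from writer price
  writer required, float32 -> float32: reader rating maps from writer rating
  writer required, float64 -> float64: reader height maps from writer height
  writer optional, float64 -> float64: reader balance maps from writer balance
  writer optional, string -> string: reader street maps from writer street
  writer optional, string -> string: reader addr.owner maps from writer addr.owner
  writer required, int64 -> int32: reader addr.version maps from writer addr.version
  addr.enabled: no writer match
  rule R1 violated at addr.enabled
  rule R1 violated at addr.owner
  rule R4 violated at addr.owner
  rule R3 violated at addr.version
  => 4 violation(s): backward is BREAKING for Invoice
checking forward for Invoice: reader v1 against writer v2:
  writer required, Priority -> Priority: reader status maps from writer status
  writer required, Geo -> Geo: reader addr maps from writer addr
  writer required, float32 -> float32: reader price maps from writer price
  writer required, float32 -> float32: reader rating maps from writer rating
  writer required, float64 -> float64: reader height maps from writer height
  writer optional, float64 -> float64: reader balance maps from writer balance
  writer optional, string -> string: reader street maps from writer street
  writer required, string -> string: reader addr.owner maps from writer addr.owner
  writer required, int32 -> int64: reader addr.version maps from writer addr.version
  leftover writer field: addr.enabled
  rule R2 violated at addr.enabled
  => 1 violation(s): forward is BREAKING for Invoice


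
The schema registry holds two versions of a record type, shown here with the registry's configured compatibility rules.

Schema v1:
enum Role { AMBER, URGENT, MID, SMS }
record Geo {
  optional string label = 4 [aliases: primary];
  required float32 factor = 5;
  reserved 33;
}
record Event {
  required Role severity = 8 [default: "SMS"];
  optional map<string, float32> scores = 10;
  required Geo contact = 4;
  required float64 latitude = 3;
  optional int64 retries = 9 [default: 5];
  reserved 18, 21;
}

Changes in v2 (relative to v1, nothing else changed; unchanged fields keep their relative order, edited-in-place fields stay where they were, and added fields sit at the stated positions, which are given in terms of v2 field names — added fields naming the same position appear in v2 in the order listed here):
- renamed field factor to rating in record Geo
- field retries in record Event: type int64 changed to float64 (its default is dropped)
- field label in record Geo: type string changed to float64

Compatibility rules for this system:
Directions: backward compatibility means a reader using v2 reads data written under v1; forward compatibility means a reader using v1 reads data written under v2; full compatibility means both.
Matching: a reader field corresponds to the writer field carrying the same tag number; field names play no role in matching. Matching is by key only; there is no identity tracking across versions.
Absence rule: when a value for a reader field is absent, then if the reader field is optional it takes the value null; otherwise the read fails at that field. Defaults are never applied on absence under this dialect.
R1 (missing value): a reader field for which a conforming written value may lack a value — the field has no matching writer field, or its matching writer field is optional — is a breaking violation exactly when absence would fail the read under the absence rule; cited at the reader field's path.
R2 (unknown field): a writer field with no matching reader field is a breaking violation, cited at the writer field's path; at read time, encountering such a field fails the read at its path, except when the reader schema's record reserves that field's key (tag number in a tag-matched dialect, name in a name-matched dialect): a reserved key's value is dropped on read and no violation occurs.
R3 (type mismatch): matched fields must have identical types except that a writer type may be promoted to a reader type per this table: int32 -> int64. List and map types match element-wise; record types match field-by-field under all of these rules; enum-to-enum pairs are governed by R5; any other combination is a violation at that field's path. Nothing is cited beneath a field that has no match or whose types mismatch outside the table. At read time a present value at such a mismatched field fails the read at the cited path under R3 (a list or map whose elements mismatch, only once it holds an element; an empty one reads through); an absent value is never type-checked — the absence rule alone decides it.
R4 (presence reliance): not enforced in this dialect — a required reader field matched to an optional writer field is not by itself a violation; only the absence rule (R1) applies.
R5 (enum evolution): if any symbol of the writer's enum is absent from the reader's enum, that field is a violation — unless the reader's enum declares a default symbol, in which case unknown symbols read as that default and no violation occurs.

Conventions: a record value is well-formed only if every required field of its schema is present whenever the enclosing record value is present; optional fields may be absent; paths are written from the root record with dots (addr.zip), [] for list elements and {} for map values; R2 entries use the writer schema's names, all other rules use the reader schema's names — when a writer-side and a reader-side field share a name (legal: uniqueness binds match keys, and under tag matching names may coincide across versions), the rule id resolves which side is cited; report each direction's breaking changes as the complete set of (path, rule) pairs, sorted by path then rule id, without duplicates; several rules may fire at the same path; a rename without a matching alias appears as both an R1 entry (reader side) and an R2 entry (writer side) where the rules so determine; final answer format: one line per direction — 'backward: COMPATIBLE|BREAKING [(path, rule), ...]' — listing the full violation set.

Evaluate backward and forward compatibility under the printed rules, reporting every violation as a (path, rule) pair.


backward: BREAKING [(contact.label, R3), (retries, R3)]; forward: BREAKING [(contact.label, R3), (retries, R3)]

in Event below, arrows point writer -> reader
backward analysis of Event with v2 as reader and v1 as writer:
  Role -> Role, writer required: severity aligns to severity
  map<string, float32> -> map<string, float32>, writer optional: scores aligns to scores
  Geo -> Geo, writer required: contact aligns to contact
  float64 -> float64, writer required: latitude aligns to latitude
  int64 -> float64, writer optional: retries aligns to retries
  string -> float64, writer optional: contact.label aligns to contact.label
  float32 -> float32, writer required: contact.rating aligns to contact.factor
  violation R3 at contact.label
  violation R3 at retries
  => backward: BREAKING (2)
forward analysis of Event with v1 as reader and v2 as writer:
  Role -> Role, writer required: severity aligns to severity
  map<string, float32> -> map<string, float32>, writer optional: scores aligns to scores
  Geo -> Geo, writer required: contact aligns to contact
  float64 -> float64, writer required: latitude aligns to latitude
  float64 -> int64, writer optional: retries aligns to retries
  float64 -> string, writer optional: contact.label aligns to contact.label
  float32 -> float32, writer required: contact.factor aligns to contact.rating
  violation R3 at contact.label
  violation R3 at retries
  => forward: BREAKING (2)


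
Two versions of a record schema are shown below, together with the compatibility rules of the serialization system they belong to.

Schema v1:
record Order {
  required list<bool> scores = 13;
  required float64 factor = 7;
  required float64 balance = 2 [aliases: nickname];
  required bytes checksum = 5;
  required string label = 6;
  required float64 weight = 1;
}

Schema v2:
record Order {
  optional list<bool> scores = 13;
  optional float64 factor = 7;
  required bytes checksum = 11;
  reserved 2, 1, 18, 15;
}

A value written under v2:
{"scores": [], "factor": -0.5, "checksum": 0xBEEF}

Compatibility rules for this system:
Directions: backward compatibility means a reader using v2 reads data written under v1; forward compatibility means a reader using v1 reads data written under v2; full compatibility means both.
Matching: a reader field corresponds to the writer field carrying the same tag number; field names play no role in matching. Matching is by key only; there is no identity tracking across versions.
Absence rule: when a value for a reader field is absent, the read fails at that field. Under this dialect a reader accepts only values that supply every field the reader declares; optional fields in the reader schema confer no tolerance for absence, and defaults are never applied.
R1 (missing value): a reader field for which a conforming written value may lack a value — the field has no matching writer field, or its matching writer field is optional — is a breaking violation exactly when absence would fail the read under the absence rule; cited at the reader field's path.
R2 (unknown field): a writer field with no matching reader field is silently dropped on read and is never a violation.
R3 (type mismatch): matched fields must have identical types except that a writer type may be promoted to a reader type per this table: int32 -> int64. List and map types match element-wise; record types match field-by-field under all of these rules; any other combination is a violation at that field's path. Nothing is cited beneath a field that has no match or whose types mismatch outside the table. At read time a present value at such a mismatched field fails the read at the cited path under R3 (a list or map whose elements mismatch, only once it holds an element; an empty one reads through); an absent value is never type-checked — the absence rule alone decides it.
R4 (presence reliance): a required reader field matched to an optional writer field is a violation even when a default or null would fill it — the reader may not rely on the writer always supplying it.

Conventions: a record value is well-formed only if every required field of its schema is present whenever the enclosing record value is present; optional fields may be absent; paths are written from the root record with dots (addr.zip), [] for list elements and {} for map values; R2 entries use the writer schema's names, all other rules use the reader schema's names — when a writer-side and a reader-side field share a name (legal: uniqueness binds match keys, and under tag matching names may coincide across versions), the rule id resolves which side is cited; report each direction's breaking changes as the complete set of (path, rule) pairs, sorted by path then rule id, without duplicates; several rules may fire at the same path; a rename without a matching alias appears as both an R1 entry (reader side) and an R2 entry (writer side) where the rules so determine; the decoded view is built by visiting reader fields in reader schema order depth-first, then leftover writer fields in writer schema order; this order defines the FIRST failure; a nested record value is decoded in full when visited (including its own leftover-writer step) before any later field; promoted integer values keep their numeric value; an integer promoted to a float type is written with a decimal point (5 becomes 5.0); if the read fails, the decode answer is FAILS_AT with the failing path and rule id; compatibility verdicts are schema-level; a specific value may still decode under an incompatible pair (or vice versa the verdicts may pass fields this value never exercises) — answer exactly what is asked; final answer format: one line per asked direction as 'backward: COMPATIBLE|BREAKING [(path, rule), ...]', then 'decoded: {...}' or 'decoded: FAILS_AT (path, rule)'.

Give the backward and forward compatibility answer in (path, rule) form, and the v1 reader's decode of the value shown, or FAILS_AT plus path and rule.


arrows below run writer -> reader for Order
checking backward for Order: reader v2 against writer v1:
  writer required, list<bool> -> list<bool>: reader scores maps from writer scores
  writer required, float64 -> float64: reader factor maps from writer factor
  checksum has no writer counterpart
  balance (writer side), unknown to reader
  checksum (writer side), unknown to reader
  label (writer side), unknown to reader
  weight (writer side), unknown to reader
  breaking: (checksum, R1)
  => backward: BREAKING (1)
checking forward for Order: reader v1 against writer v2:
  writer optional, list<bool> -> list<bool>: reader scores maps from writer scores
  writer optional, float64 -> float64: reader factor maps from writer factor
  balance has no writer counterpart
  checksum has no writer counterpart
  label has no writer counterpart
  weight has no writer counterpart
  checksum (writer side), unknown to reader
  breaking: (balance, R1)
  breaking: (checksum, R1)
  breaking: (factor, R1)
  breaking: (factor, R4)
  breaking: (label, R1)
  breaking: (scores, R1)
  breaking: (scores, R4)
  breaking: (weight, R1)
  => forward: BREAKING (8)
decode (reader v1):
  scores := []
  factor := -0.5
  read fails at balance under R1 (no fill)
  => FAILS_AT (balance, R1)

backward: BREAKING [(checksum, R1)]; forward: BREAKING [(balance, R1), (checksum, R1), (factor, R1), (factor, R4), (label, R1), (scores, R1), (scores, R4), (weight, R1)]; decoded: FAILS_AT (balance, R1)


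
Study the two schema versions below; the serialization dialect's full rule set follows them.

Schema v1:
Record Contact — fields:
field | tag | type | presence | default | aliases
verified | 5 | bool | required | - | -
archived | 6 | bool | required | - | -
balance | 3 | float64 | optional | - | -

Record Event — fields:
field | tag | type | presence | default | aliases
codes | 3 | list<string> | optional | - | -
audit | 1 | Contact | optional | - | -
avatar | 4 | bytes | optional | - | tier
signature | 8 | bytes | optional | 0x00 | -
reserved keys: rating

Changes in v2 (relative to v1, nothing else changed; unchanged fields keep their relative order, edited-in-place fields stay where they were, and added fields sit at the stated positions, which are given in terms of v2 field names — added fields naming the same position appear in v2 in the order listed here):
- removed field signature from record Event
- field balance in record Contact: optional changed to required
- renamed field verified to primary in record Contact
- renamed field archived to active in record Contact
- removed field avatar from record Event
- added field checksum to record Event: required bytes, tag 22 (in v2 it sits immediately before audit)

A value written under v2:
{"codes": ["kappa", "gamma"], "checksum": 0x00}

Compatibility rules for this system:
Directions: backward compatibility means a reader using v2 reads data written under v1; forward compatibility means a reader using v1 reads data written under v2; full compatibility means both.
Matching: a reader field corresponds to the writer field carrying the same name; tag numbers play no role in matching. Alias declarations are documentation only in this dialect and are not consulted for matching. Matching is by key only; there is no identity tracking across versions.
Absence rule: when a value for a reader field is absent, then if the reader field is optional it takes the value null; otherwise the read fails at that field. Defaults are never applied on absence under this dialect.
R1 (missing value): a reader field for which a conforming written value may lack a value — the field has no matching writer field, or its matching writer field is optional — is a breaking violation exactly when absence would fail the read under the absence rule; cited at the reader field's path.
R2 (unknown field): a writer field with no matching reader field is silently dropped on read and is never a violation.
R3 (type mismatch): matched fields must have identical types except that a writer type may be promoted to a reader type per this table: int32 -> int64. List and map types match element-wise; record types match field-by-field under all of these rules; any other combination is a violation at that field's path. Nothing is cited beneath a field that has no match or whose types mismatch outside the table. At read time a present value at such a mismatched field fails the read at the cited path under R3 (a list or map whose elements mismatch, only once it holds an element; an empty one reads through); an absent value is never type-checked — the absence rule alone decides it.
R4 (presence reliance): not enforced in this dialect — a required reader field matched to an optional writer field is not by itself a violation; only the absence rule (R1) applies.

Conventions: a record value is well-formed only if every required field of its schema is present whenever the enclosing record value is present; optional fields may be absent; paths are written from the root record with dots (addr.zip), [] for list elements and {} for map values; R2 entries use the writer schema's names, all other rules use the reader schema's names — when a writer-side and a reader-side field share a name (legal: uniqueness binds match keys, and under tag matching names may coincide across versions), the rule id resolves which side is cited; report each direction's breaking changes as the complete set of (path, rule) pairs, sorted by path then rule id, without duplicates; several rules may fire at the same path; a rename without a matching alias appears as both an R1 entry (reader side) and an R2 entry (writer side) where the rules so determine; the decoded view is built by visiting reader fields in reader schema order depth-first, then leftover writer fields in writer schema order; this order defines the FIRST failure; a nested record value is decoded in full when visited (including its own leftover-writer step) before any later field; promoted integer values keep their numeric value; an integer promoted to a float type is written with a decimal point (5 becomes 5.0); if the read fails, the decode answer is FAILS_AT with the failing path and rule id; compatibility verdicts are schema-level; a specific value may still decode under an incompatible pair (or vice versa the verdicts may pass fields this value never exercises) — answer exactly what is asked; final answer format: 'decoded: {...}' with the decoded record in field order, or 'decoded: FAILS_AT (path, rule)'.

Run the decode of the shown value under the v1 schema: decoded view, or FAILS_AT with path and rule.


decoded: {"codes": ["kappa", "gamma"], "audit": null, "avatar": null, "signature": null}

arrows below run writer -> reader for Event
decode walk for Event under reader schema v1:
  codes := ["kappa", "gamma"]
  audit := null (absent, optional -> null)
  avatar := null (absent, optional -> null)
  signature := null (absent, optional -> null)
  writer checksum: unknown -> dropped
  => decoded: {"codes": ["kappa", "gamma"], "audit": null, "avatar": null, "signature": null}
diffs on Event not affecting the asked answer:
  removed field signature from record Event -> fires no rule on Event under this dialect and leaves the result unchanged
  field balance in record Contact: optional changed to required -> schema-level compatibility only; this Event value's decode is unchanged
  renamed field verified to primary in record Contact -> schema-level compatibility only; this Event value's decode is unchanged
  renamed field archived to active in record Contact -> schema-level compatibility only; this Event value's decode is unchanged
  removed field avatar from record Event -> fires no rule on Event under this dialect and leaves the result unchanged
  added field checksum to record Event: required bytes, tag 22 (in v2 it sits immediately before audit) -> schema-level compatibility only; this Event value's decode is unchanged


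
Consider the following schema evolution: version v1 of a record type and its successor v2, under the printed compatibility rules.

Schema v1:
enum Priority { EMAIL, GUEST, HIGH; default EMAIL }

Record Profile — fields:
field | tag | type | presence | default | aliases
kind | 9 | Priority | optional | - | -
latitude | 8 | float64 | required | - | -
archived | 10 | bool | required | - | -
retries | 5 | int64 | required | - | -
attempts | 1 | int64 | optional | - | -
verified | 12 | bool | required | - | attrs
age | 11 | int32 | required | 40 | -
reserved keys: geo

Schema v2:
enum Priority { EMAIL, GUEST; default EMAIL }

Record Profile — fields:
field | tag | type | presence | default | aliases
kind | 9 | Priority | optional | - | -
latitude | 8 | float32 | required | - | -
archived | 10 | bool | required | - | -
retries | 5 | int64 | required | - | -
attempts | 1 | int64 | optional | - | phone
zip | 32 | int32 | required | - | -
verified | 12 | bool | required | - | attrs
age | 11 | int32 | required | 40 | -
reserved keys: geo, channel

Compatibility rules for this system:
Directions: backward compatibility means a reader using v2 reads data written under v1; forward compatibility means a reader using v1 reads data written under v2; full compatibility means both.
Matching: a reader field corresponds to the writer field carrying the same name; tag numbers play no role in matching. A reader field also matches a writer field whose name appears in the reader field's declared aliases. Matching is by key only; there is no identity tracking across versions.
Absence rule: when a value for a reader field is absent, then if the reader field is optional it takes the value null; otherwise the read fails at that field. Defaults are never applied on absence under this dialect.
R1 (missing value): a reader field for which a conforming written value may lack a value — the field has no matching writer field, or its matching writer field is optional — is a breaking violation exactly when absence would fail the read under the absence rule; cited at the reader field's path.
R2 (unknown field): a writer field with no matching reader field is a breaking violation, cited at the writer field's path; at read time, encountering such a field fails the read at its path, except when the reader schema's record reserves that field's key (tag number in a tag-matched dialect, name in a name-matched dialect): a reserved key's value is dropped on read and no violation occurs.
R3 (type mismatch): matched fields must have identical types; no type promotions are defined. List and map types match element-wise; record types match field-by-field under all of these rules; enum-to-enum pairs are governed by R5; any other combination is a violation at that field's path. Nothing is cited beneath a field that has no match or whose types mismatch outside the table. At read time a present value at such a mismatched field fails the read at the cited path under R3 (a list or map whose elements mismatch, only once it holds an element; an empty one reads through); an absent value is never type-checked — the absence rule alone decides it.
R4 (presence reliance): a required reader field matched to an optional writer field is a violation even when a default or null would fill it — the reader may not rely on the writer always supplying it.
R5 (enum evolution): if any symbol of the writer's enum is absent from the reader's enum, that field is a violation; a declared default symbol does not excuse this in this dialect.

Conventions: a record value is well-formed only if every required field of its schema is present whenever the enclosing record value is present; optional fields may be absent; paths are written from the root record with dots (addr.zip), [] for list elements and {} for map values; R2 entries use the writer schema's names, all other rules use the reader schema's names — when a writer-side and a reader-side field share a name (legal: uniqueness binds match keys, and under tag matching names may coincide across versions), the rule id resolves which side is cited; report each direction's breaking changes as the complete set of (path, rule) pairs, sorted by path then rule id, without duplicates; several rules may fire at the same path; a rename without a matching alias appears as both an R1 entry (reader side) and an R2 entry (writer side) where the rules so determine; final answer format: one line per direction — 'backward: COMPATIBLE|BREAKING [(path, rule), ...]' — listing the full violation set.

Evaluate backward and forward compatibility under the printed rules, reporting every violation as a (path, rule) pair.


backward: BREAKING [(kind, R5), (latitude, R3), (zip, R1)]; forward: BREAKING [(latitude, R3), (zip, R2)]

in Profile below, arrows point writer -> reader
backward analysis of Profile with v2 as reader and v1 as writer:
  kind: Priority -> Priority, writer optional; from kind
  latitude: float64 -> float32, writer required; from latitude
  archived: bool -> bool, writer required; from archived
  retries: int64 -> int64, writer required; from retries
  attempts: int64 -> int64, writer optional; from attempts
  zip: no writer match
  verified: bool -> bool, writer required; from verified
  age: int32 -> int32, writer required; from age
  violation R5 at kind
  violation R3 at latitude
  violation R1 at zip
  backward on Profile therefore BREAKING (3)
forward analysis of Profile with v1 as reader and v2 as writer:
  kind: Priority -> Priority, writer optional; from kind
  latitude: float32 -> float64, writer required; from latitude
  archived: bool -> bool, writer required; from archived
  retries: int64 -> int64, writer required; from retries
  attempts: int64 -> int64, writer optional; from attempts
  verified: bool -> bool, writer required; from verified
  age: int32 -> int32, writer required; from age
  writer field zip has no reader counterpart
  violation R3 at latitude
  violation R2 at zip
  forward on Profile therefore BREAKING (2)


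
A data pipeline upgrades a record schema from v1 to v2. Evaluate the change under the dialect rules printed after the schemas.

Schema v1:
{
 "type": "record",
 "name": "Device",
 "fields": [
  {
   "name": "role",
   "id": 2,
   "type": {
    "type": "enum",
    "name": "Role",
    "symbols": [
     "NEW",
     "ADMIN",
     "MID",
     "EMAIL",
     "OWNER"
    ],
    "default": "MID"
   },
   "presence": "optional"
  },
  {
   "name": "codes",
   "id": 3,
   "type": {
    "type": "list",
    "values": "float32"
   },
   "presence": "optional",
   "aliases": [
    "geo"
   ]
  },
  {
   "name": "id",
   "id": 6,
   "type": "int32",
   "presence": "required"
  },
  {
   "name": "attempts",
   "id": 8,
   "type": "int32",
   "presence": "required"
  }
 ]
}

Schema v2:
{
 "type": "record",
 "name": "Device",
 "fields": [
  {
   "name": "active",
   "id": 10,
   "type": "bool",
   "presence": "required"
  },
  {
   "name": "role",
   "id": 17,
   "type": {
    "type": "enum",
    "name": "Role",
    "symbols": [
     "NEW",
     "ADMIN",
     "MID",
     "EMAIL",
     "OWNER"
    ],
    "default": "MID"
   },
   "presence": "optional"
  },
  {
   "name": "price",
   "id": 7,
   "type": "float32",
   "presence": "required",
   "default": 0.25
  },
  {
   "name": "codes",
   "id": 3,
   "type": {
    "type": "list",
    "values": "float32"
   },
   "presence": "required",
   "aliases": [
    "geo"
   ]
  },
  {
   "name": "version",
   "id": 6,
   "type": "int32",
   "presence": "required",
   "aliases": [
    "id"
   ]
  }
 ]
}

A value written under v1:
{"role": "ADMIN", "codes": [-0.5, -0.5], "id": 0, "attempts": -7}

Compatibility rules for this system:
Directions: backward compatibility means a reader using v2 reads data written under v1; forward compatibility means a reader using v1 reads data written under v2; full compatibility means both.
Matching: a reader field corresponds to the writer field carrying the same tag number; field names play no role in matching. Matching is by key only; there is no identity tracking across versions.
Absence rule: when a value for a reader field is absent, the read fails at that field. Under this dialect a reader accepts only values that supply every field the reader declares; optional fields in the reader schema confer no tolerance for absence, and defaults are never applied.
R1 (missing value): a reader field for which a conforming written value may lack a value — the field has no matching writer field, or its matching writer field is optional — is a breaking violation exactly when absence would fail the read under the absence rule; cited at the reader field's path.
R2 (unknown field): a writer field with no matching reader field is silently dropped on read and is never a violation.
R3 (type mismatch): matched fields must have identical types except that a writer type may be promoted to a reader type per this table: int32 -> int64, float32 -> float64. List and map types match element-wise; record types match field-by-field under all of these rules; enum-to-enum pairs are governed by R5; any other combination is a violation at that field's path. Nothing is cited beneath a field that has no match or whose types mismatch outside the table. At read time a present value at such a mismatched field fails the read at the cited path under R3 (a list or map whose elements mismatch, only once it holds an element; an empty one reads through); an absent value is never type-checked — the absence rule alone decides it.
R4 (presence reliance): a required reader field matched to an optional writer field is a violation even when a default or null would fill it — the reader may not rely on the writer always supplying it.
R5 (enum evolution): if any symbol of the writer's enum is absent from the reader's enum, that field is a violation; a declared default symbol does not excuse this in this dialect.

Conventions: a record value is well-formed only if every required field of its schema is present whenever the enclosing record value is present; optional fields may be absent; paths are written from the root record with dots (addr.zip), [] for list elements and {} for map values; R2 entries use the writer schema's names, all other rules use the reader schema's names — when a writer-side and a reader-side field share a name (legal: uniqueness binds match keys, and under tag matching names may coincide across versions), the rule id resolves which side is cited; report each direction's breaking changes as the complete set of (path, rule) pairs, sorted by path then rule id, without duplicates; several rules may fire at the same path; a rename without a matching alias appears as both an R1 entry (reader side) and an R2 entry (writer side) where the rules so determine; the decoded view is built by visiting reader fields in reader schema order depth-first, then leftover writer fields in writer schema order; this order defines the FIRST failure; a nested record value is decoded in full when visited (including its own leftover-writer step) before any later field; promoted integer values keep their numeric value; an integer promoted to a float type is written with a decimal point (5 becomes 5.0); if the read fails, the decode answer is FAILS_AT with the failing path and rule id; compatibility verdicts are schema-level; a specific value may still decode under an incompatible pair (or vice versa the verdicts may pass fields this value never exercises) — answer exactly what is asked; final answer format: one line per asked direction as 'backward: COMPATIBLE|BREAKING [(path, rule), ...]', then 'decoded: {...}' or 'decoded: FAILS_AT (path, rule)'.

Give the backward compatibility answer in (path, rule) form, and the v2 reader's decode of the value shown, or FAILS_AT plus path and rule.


backward: BREAKING [(active, R1), (codes, R1), (codes, R4), (price, R1), (role, R1)]; decoded: FAILS_AT (active, R1)

the writer's type comes first in each Device pair
backward pass over Device, reader schema v2, writer schema v1:
  active: no writer-side match
  role: no writer-side match
  price: no writer-side match
  codes: list<float32> -> list<float32>, writer optional; from codes
  version: int32 -> int32, writer required; from id
  writer field role has no reader counterpart
  writer field attempts has no reader counterpart
  R1 fires at active
  R1 fires at codes
  R4 fires at codes
  R1 fires at price
  R1 fires at role
  => backward verdict for Device: BREAKING, 5 violation(s)
decode (reader v2):
  read fails at active under R1 (no fill)
  => FAILS_AT (active, R1)
remaining Device differences; none change what is asked:
  removed field attempts from record Device -> affects forward compatibility only, which is not asked
  field role in record Device: tag 2 changed to 17 -> inert for the asked Device verdict: nothing fires
  renamed field id to version in record Device (alias id declared on the renamed field) -> inert for the asked Device verdict: nothing fires


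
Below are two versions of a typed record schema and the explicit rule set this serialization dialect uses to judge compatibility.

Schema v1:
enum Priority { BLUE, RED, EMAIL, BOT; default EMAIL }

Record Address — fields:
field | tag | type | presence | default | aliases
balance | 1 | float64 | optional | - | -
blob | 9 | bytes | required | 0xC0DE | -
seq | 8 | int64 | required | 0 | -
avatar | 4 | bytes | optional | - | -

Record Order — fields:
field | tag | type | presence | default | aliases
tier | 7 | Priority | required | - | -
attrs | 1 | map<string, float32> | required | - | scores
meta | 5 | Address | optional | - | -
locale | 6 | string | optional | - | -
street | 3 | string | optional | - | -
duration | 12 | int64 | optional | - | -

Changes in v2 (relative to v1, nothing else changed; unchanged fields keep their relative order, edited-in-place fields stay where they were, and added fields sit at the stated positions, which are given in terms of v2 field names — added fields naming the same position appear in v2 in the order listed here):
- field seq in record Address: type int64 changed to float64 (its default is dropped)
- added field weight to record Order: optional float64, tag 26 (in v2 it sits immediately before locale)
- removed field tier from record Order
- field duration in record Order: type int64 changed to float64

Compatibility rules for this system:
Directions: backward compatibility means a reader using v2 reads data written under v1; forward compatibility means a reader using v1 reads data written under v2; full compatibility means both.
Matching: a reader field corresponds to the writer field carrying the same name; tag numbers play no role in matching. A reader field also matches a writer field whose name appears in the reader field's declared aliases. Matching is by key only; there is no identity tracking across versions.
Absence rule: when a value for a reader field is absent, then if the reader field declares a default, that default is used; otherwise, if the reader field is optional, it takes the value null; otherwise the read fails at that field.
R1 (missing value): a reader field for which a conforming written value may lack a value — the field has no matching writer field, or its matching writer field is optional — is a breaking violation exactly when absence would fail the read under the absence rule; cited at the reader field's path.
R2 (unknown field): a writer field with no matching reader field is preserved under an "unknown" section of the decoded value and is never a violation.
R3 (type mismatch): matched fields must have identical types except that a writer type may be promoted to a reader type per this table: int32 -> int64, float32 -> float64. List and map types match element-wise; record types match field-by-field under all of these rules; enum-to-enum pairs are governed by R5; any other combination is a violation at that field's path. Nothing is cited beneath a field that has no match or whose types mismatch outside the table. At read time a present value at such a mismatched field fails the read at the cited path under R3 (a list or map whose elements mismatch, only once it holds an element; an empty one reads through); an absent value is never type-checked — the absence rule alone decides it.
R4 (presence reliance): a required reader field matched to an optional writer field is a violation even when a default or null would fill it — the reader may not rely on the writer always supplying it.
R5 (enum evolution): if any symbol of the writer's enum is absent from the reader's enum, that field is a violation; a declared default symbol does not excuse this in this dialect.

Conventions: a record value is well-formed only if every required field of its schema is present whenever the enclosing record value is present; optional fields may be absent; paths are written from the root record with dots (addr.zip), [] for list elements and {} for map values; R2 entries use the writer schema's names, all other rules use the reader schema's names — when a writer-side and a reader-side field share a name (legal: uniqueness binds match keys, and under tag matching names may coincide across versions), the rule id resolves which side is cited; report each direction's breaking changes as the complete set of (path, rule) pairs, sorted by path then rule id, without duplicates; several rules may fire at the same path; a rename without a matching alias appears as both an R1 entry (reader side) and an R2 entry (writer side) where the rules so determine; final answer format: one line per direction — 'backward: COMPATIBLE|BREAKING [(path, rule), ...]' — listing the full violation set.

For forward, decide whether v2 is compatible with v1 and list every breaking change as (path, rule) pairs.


each type pair in Order: writer, then reader
forward on Order — v1 reading data written by v2:
  tier has no writer counterpart
  map<string, float32> -> map<string, float32>, writer required: attrs aligns to attrs
  Address -> Address, writer optional: meta aligns to meta
  string -> string, writer optional: locale aligns to locale
  string -> string, writer optional: street aligns to street
  float64 -> int64, writer optional: duration aligns to duration
  writer field weight has no reader counterpart
  float64 -> float64, writer optional: meta.balance aligns to meta.balance
  bytes -> bytes, writer required: meta.blob aligns to meta.blob
  float64 -> int64, writer required: meta.seq aligns to meta.seq
  bytes -> bytes, writer optional: meta.avatar aligns to meta.avatar
  R3 fires at duration
  R3 fires at meta.seq
  R1 fires at tier
  => forward verdict for Order: BREAKING, 3 violation(s)
ruling out the remaining Order differences:
  added field weight to record Order: optional float64, tag 26 (in v2 it sits immediately before locale) -> triggers nothing under Order's printed rules — same verdict

forward: BREAKING [(duration, R3), (meta.seq, R3), (tier, R1)]
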